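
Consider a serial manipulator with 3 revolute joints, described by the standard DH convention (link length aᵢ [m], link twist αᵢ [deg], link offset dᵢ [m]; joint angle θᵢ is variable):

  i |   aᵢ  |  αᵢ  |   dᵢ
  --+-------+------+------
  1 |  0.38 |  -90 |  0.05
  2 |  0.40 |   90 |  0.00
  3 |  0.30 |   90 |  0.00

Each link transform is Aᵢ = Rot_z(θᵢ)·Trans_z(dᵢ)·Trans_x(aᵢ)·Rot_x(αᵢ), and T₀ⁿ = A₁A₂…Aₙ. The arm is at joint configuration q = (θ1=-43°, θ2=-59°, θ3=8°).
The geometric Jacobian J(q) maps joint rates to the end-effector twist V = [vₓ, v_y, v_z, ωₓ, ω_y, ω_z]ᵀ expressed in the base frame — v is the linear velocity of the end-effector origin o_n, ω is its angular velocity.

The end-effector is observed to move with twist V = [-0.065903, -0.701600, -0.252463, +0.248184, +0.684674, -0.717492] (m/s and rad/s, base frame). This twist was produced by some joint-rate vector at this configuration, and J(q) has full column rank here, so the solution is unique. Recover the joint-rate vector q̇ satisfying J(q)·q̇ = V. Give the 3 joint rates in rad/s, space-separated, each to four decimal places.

-0.8890 0.6700 0.3330

o_n = [0.5690, -0.4735, 0.6475]
J₁: ẑ×o_n = [0.4735, 0.5690, -0.0000], ω = ẑ
J2: z=[0.6820, 0.7314, 0.0000] o=[0.2779, -0.2592, 0.0500] → [0.4370, -0.4075, -0.3590, 0.6820, 0.7314, 0.0000]
J3: z=[-0.6269, 0.5846, 0.5150] o=[0.4286, -0.3997, 0.3929] → [0.1869, 0.2319, -0.0358, -0.6269, 0.5846, 0.5150]
q̇ = J⁺·V = [-0.8890, 0.6700, 0.3330]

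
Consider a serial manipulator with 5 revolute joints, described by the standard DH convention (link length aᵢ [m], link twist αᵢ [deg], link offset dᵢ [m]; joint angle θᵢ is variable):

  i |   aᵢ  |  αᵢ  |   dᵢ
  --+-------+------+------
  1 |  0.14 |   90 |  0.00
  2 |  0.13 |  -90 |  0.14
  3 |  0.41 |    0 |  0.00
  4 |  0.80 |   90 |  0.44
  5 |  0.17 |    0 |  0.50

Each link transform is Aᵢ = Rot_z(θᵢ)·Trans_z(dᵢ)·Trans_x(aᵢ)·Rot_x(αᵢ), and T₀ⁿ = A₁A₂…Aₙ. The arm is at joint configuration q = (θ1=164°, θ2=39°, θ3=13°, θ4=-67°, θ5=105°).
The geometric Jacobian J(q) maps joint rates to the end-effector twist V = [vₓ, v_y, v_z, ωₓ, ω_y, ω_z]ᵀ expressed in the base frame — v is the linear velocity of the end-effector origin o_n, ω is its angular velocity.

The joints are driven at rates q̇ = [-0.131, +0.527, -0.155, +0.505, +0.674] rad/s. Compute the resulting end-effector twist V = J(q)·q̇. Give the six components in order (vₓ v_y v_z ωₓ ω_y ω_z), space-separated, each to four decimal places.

0.3185 -0.1070 0.1773 0.8735 0.7099 -0.2022

o_n = [0.0684, 0.9721, 0.8279]
J₁: ẑ×o_n = [-0.9721, 0.0684, 0.0000], ω = ẑ
J2: z=[0.2756, 0.9613, 0.0000] o=[-0.1346, 0.0386, 0.0000] → [0.7958, -0.2282, 0.0622, 0.2756, 0.9613, 0.0000]
J3: z=[0.6049, -0.1735, 0.7771] o=[-0.1931, 0.2010, 0.0818] → [-0.7287, -0.2481, 0.5118, 0.6049, -0.1735, 0.7771]
J4: z=[0.6049, -0.1735, 0.7771] o=[-0.5170, 0.1979, 0.3332] → [-0.6874, 0.1557, 0.5699, 0.6049, -0.1735, 0.7771]
J5: z=[0.7664, 0.3917, -0.5091] o=[-0.4237, 0.8445, 0.9711] → [0.0089, -0.1407, -0.0949, 0.7664, 0.3917, -0.5091]
V = J·q̇ = [0.3185, -0.1070, 0.1773, 0.8735, 0.7099, -0.2022]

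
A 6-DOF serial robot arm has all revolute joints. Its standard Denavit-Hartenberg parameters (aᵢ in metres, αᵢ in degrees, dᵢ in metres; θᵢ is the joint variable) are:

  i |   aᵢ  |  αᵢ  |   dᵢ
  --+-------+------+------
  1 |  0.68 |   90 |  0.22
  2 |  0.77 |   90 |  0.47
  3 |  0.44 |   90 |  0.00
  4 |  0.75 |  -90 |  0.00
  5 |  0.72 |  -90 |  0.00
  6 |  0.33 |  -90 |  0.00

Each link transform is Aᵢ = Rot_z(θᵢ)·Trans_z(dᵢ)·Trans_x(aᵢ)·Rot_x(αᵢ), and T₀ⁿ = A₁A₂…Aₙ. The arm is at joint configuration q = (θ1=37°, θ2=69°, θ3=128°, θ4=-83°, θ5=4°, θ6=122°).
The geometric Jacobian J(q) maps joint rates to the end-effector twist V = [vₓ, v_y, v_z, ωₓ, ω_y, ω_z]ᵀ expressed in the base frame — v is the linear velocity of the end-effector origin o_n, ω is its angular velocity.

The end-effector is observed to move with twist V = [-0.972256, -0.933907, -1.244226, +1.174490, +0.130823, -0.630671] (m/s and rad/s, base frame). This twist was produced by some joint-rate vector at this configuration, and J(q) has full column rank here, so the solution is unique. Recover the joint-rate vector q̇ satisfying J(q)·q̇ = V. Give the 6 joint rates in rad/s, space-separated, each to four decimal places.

o_n = [0.1361, -0.7723, 1.1994]
J₁: ẑ×o_n = [0.7723, 0.1361, -0.0000], ω = ẑ
J2: z=[0.6018, -0.7986, 0.0000] o=[0.5431, 0.4092, 0.2200] → [-0.7822, -0.5894, -1.0361, 0.6018, -0.7986, 0.0000]
J3: z=[0.7456, 0.5618, -0.3584] o=[1.0463, 0.1999, 0.9389] → [-0.2020, 0.1319, -0.2135, 0.7456, 0.5618, -0.3584]
J4: z=[0.5960, -0.3217, 0.7357] o=[1.1774, -0.1354, 0.6860] → [0.3033, -1.0721, -0.7147, 0.5960, -0.3217, 0.7357]
J5: z=[0.3867, -0.6880, -0.6142] o=[0.6497, -0.6233, 0.9002] → [-0.2974, 0.1997, -0.4109, 0.3867, -0.6880, -0.6142]
J6: z=[-0.5455, 0.3663, -0.7538] o=[0.1143, -1.0744, 1.0684] → [0.2757, 0.0550, -0.1728, -0.5455, 0.3663, -0.7538]
q̇ = J⁺·V = [-0.5960, 0.8020, 0.9860, 0.4230, -0.3620, 0.2850]

-0.5960 0.8020 0.9860 0.4230 -0.3620 0.2850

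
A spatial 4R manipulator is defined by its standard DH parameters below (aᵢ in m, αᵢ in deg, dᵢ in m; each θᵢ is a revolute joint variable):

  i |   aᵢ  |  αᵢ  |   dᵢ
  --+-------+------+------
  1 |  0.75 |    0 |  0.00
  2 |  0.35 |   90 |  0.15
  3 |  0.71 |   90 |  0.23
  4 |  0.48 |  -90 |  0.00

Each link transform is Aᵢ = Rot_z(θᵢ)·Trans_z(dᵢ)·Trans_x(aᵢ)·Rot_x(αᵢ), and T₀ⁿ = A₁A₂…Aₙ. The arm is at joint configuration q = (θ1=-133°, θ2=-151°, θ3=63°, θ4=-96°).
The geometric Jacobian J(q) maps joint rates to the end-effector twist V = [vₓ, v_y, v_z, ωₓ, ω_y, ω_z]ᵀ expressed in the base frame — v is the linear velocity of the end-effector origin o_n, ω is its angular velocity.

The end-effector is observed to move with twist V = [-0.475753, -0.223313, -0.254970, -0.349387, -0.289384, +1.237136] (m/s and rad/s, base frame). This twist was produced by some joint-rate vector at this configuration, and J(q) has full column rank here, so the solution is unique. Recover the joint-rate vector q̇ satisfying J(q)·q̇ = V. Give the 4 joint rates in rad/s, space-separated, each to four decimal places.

0.3880 0.6630 -0.2690 -0.4100

o_n = [-0.5944, 0.1416, 0.7379]
J₁: ẑ×o_n = [-0.1416, -0.5944, 0.0000], ω = ẑ
J2: z=[0.0000, 0.0000, 1.0000] o=[-0.5115, -0.5485, 0.0000] → [-0.6901, -0.0829, 0.0000, 0.0000, 0.0000, 1.0000]
J3: z=[0.9703, -0.2419, 0.0000] o=[-0.4268, -0.2089, 0.1500] → [-0.1422, -0.5704, 0.2996, 0.9703, -0.2419, 0.0000]
J4: z=[0.2156, 0.8645, -0.4540] o=[-0.1257, 0.0482, 0.7826] → [0.0037, 0.2224, 0.4253, 0.2156, 0.8645, -0.4540]
q̇ = J⁺·V = [0.3880, 0.6630, -0.2690, -0.4100]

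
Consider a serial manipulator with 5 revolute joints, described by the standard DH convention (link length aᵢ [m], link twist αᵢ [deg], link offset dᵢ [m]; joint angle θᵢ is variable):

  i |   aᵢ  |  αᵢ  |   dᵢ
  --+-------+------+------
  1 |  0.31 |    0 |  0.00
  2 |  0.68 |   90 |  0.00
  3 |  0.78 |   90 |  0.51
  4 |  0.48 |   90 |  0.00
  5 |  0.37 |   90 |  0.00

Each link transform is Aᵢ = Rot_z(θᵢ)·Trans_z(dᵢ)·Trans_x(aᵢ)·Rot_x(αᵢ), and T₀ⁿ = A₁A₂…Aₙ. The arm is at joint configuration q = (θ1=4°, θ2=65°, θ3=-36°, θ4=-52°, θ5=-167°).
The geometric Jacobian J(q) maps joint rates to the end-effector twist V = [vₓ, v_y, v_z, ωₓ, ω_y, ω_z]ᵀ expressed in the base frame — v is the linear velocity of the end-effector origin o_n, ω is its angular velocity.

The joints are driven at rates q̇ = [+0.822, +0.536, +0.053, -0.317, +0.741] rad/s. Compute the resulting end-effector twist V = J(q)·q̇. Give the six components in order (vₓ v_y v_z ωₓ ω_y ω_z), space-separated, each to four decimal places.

-1.6153 1.6722 0.2505 -0.4789 -0.1226 1.9577

o_n = [1.2062, 1.1978, -0.4344]
J₁: ẑ×o_n = [-1.1978, 1.2062, 0.0000], ω = ẑ
J2: z=[0.0000, 0.0000, 1.0000] o=[0.3092, 0.0216, 0.0000] → [-1.1762, 0.8969, 0.0000, 0.0000, 0.0000, 1.0000]
J3: z=[0.9336, -0.3584, 0.0000] o=[0.5529, 0.6565, 0.0000] → [0.1557, 0.4055, 0.7395, 0.9336, -0.3584, 0.0000]
J4: z=[-0.2106, -0.5487, -0.8090] o=[1.2552, 1.0628, -0.4585] → [0.0960, 0.0448, -0.0553, -0.2106, -0.5487, -0.8090]
J5: z=[-0.8032, -0.3745, 0.4632] o=[0.9878, 1.4216, -0.6322] → [0.0296, 0.2600, 0.2615, -0.8032, -0.3745, 0.4632]
V = J·q̇ = [-1.6153, 1.6722, 0.2505, -0.4789, -0.1226, 1.9577]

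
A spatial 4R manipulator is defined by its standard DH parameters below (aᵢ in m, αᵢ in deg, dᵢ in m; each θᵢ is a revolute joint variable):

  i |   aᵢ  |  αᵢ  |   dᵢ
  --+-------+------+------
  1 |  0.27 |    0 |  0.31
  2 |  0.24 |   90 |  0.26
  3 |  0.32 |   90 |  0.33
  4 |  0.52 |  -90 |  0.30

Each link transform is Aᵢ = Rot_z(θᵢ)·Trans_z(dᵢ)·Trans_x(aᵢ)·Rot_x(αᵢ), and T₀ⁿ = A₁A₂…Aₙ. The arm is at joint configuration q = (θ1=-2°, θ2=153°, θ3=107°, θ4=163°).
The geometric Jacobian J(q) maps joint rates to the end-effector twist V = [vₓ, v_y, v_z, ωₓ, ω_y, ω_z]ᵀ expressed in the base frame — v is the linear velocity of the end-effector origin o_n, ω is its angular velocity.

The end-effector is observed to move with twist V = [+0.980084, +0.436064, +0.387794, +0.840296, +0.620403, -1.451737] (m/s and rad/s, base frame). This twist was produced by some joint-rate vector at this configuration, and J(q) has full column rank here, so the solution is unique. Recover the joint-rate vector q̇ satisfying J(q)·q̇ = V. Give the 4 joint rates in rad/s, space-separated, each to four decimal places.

-0.5510 -0.7680 0.9500 -0.4540

o_n = [-0.0026, 0.6927, 0.4882]
J₁: ẑ×o_n = [-0.6927, -0.0026, 0.0000], ω = ẑ
J2: z=[0.0000, 0.0000, 1.0000] o=[0.2698, -0.0094, 0.3100] → [-0.7022, -0.2725, 0.0000, 0.0000, 0.0000, 1.0000]
J3: z=[0.4848, 0.8746, 0.0000] o=[0.0599, 0.1069, 0.5700] → [-0.0716, 0.0397, 0.3387, 0.4848, 0.8746, 0.0000]
J4: z=[-0.8364, 0.4636, 0.2924] o=[0.3017, 0.3502, 0.8760] → [-0.2800, -0.4134, -0.1454, -0.8364, 0.4636, 0.2924]
q̇ = J⁺·V = [-0.5510, -0.7680, 0.9500, -0.4540]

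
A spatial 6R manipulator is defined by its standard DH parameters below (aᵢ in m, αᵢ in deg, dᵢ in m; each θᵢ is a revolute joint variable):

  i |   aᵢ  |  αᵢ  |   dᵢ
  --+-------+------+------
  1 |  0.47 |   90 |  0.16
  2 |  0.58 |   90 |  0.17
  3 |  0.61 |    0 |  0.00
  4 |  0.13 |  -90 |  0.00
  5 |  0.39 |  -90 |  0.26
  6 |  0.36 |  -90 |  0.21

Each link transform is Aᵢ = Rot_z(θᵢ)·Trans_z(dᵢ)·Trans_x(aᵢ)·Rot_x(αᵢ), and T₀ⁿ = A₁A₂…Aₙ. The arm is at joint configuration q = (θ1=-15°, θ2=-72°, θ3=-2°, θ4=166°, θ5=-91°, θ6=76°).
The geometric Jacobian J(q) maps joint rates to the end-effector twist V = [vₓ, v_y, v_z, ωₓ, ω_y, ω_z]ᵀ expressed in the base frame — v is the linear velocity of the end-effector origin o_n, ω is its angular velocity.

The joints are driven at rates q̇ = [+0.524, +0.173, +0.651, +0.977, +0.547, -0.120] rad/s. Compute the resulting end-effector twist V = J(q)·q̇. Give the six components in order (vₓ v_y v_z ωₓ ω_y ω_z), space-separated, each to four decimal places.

0.2813 0.1022 0.4936 -1.4043 0.7758 0.0553

o_n = [0.1953, -0.3898, -0.8402]
J₁: ẑ×o_n = [0.3898, 0.1953, -0.0000], ω = ẑ
J2: z=[-0.2588, -0.9659, 0.0000] o=[0.4540, -0.1216, 0.1600] → [0.9661, -0.2589, -0.1804, -0.2588, -0.9659, 0.0000]
J3: z=[-0.9187, 0.2462, -0.3090] o=[0.5831, -0.3322, -0.3916] → [-0.1282, -0.2922, 0.1483, -0.9187, 0.2462, -0.3090]
J4: z=[-0.9187, 0.2462, -0.3090] o=[0.7706, -0.3604, -0.9714] → [0.0232, 0.2983, 0.1686, -0.9187, 0.2462, -0.3090]
J5: z=[0.1665, 0.9506, 0.2621] o=[0.7240, -0.3851, -0.8526] → [0.0130, -0.1407, 0.5018, 0.1665, 0.9506, 0.2621]
J6: z=[-0.3742, -0.1850, 0.9087] o=[0.4115, -0.0406, -0.9111] → [0.3042, -0.1699, 0.0907, -0.3742, -0.1850, 0.9087]
V = J·q̇ = [0.2813, 0.1022, 0.4936, -1.4043, 0.7758, 0.0553]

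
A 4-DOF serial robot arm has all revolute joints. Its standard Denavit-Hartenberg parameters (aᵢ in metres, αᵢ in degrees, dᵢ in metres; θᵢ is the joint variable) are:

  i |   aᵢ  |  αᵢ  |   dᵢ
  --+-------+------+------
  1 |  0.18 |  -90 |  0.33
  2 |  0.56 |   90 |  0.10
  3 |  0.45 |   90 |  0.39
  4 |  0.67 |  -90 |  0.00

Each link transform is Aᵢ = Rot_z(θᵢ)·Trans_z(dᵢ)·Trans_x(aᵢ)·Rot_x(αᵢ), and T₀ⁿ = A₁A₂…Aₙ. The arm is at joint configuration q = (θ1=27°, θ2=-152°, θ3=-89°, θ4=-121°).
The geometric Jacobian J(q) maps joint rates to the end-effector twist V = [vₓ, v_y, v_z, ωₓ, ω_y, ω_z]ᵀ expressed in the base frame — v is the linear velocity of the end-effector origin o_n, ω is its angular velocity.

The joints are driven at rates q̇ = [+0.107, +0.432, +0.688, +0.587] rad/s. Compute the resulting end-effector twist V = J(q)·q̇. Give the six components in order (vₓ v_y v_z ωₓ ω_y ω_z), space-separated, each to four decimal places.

0.3516 -0.2253 0.3924 -0.0175 0.4644 -0.7760

o_n = [-0.2023, -0.1086, 0.7565]
J₁: ẑ×o_n = [0.1086, -0.2023, 0.0000], ω = ẑ
J2: z=[-0.4540, 0.8910, 0.0000] o=[0.1604, 0.0817, 0.3300] → [0.3800, 0.1936, 0.4095, -0.4540, 0.8910, 0.0000]
J3: z=[-0.4183, -0.2131, -0.8829] o=[-0.3256, -0.0537, 0.5929] → [-0.0834, -0.0404, 0.0493, -0.4183, -0.2131, -0.8829]
J4: z=[0.7945, 0.3852, -0.4694] o=[-0.2906, -0.5408, 0.2522] → [0.3971, -0.4421, 0.3094, 0.7945, 0.3852, -0.4694]
V = J·q̇ = [0.3516, -0.2253, 0.3924, -0.0175, 0.4644, -0.7760]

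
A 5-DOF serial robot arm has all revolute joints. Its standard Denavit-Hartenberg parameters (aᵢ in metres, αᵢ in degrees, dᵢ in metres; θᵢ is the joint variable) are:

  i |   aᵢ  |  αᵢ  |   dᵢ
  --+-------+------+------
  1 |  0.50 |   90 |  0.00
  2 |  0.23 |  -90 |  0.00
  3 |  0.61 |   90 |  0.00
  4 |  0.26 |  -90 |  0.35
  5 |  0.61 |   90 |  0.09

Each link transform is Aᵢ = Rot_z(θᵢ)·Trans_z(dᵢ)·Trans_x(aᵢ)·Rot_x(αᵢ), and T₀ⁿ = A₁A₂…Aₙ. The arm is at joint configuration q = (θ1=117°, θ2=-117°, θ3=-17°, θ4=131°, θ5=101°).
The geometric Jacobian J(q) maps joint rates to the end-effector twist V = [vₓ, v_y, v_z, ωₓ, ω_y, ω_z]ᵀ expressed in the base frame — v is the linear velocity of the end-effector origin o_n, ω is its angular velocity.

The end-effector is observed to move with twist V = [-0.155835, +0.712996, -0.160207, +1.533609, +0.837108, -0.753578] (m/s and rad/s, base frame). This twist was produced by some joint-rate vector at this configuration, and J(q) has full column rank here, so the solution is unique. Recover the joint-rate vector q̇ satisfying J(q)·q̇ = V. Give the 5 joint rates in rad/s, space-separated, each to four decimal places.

-0.8430 0.9140 -0.1230 0.8260 -0.1930

o_n = [-0.1916, 0.1404, -0.6738]
J₁: ẑ×o_n = [-0.1404, -0.1916, 0.0000], ω = ẑ
J2: z=[0.8910, 0.4540, 0.0000] o=[-0.2270, 0.4455, 0.0000] → [-0.3059, 0.6003, -0.2879, 0.8910, 0.4540, 0.0000]
J3: z=[-0.4045, 0.7939, -0.4540] o=[-0.1796, 0.3525, -0.2049] → [-0.4685, -0.1842, 0.0953, -0.4045, 0.7939, -0.4540]
J4: z=[0.7918, 0.5524, 0.2605] o=[0.0995, 0.1975, -0.7247] → [0.0430, -0.1162, 0.1156, 0.7918, 0.5524, 0.2605]
J5: z=[-0.0800, -0.3291, 0.9409] o=[0.2193, 0.5899, -0.5773] → [0.4547, -0.3943, -0.0992, -0.0800, -0.3291, 0.9409]
q̇ = J⁺·V = [-0.8430, 0.9140, -0.1230, 0.8260, -0.1930]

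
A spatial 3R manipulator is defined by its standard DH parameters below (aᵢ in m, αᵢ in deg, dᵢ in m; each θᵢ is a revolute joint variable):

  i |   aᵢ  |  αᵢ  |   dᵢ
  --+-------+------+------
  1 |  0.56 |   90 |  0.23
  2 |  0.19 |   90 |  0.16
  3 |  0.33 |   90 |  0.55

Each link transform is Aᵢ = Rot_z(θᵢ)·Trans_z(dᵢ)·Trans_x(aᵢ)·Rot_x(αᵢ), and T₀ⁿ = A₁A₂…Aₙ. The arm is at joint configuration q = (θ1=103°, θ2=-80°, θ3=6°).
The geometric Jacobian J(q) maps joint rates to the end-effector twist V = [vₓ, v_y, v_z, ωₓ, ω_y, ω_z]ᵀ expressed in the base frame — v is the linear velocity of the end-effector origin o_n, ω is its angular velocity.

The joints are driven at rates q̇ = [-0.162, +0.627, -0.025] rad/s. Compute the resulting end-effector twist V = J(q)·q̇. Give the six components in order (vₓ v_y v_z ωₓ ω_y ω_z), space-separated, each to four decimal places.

-0.0693 0.3417 -0.2840 0.6054 0.1650 -0.1577

o_n = [0.1651, 0.1493, -0.3758]
J₁: ẑ×o_n = [-0.1493, 0.1651, 0.0000], ω = ẑ
J2: z=[0.9744, 0.2250, 0.0000] o=[-0.1260, 0.5456, 0.2300] → [-0.1363, 0.5903, -0.4517, 0.9744, 0.2250, 0.0000]
J3: z=[0.2215, -0.9596, -0.1736] o=[0.0225, 0.6138, 0.0429] → [0.3211, 0.0680, 0.0340, 0.2215, -0.9596, -0.1736]
V = J·q̇ = [-0.0693, 0.3417, -0.2840, 0.6054, 0.1650, -0.1577]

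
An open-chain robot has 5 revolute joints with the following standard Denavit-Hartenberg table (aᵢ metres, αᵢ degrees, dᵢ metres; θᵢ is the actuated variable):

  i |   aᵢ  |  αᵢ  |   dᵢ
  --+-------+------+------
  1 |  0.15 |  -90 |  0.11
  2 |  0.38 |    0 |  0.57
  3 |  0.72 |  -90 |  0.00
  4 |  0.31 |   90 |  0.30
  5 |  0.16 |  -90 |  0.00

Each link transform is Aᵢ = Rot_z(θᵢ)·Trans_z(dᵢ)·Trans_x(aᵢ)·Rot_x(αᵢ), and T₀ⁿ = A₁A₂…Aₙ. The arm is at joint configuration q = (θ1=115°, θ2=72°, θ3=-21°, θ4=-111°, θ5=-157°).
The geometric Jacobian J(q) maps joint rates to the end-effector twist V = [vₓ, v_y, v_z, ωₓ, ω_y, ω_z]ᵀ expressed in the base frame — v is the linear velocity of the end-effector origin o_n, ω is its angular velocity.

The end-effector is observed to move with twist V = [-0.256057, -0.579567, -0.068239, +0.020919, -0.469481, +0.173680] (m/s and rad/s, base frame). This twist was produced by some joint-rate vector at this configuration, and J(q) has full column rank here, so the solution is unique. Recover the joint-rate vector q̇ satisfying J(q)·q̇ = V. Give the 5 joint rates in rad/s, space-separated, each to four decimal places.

0.8990 -0.6430 0.7110 0.7940 -0.3110

o_n = [-0.8653, 0.1474, -0.9151]
J₁: ẑ×o_n = [-0.1474, -0.8653, 0.0000], ω = ẑ
J2: z=[-0.9063, -0.4226, 0.0000] o=[-0.0634, 0.1359, 0.1100] → [0.4332, -0.9290, -0.3493, -0.9063, -0.4226, 0.0000]
J3: z=[-0.9063, -0.4226, 0.0000] o=[-0.6296, 0.0015, -0.2514] → [0.2805, -0.6015, -0.2319, -0.9063, -0.4226, 0.0000]
J4: z=[0.3284, -0.7043, -0.6293] o=[-0.8211, 0.4121, -0.8109] → [-0.0933, 0.0620, -0.1181, 0.3284, -0.7043, -0.6293]
J5: z=[0.5731, -0.3810, 0.7255] o=[-0.9553, 0.0152, -0.9134] → [-0.0953, 0.0663, 0.1101, 0.5731, -0.3810, 0.7255]
q̇ = J⁺·V = [0.8990, -0.6430, 0.7110, 0.7940, -0.3110]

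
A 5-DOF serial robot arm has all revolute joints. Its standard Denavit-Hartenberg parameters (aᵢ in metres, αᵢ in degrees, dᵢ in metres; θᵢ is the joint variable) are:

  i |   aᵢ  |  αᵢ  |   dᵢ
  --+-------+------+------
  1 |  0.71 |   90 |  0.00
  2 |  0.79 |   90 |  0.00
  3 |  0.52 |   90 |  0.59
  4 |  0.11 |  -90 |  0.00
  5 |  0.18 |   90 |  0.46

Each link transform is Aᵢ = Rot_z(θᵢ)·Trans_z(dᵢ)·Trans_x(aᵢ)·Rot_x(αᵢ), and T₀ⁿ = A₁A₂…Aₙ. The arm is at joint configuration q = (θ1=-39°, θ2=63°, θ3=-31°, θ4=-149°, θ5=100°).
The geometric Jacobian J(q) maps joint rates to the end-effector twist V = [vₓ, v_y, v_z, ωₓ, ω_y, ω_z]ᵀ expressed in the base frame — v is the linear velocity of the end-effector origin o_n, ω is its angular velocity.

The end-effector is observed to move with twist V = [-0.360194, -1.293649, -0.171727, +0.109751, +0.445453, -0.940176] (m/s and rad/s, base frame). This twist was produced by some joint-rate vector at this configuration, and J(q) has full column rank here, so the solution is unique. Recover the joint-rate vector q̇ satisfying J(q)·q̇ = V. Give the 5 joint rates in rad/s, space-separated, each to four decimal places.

-0.9180 -0.2400 -0.1680 0.2060 -0.0050

o_n = [1.3065, -0.7966, 1.2413]
J₁: ẑ×o_n = [0.7966, 1.3065, -0.0000], ω = ẑ
J2: z=[-0.6293, -0.7771, 0.0000] o=[0.5518, -0.4468, 0.0000] → [-0.9647, 0.7812, 0.8066, -0.6293, -0.7771, 0.0000]
J3: z=[0.6924, -0.5607, -0.4540] o=[0.8305, -0.6725, 0.7039] → [-0.3577, -0.5882, 0.1810, 0.6924, -0.5607, -0.4540]
J4: z=[0.3577, 0.8133, -0.4589] o=[1.5648, -0.9226, 0.8332] → [0.3898, -0.0274, 0.2552, 0.3577, 0.8133, -0.4589]
J5: z=[-0.2708, 0.5607, 0.7825] o=[1.4665, -0.9054, 0.7869] → [0.1696, -0.0022, 0.0603, -0.2708, 0.5607, 0.7825]
q̇ = J⁺·V = [-0.9180, -0.2400, -0.1680, 0.2060, -0.0050]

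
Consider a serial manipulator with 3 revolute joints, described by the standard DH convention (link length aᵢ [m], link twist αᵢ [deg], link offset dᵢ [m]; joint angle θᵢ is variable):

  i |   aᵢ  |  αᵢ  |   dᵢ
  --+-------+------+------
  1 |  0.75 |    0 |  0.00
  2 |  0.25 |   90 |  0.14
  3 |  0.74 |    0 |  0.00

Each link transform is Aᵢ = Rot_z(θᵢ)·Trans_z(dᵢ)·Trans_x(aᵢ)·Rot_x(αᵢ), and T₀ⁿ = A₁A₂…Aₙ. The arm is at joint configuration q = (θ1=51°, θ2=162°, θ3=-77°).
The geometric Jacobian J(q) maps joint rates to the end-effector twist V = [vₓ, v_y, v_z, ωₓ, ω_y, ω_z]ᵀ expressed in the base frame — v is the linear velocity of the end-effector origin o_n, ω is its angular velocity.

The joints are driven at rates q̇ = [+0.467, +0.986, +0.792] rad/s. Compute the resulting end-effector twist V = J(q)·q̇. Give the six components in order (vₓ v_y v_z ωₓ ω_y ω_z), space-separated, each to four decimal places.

o_n = [0.1227, 0.3560, -0.5810]
J₁: ẑ×o_n = [-0.3560, 0.1227, 0.0000], ω = ẑ
J2: z=[0.0000, 0.0000, 1.0000] o=[0.4720, 0.5829, 0.0000] → [0.2268, -0.3493, 0.0000, 0.0000, 0.0000, 1.0000]
J3: z=[-0.5446, 0.8387, 0.0000] o=[0.2623, 0.4467, 0.1400] → [-0.6047, -0.3927, 0.1665, -0.5446, 0.8387, 0.0000]
V = J·q̇ = [-0.4216, -0.5981, 0.1318, -0.4314, 0.6642, 1.4530]

-0.4216 -0.5981 0.1318 -0.4314 0.6642 1.4530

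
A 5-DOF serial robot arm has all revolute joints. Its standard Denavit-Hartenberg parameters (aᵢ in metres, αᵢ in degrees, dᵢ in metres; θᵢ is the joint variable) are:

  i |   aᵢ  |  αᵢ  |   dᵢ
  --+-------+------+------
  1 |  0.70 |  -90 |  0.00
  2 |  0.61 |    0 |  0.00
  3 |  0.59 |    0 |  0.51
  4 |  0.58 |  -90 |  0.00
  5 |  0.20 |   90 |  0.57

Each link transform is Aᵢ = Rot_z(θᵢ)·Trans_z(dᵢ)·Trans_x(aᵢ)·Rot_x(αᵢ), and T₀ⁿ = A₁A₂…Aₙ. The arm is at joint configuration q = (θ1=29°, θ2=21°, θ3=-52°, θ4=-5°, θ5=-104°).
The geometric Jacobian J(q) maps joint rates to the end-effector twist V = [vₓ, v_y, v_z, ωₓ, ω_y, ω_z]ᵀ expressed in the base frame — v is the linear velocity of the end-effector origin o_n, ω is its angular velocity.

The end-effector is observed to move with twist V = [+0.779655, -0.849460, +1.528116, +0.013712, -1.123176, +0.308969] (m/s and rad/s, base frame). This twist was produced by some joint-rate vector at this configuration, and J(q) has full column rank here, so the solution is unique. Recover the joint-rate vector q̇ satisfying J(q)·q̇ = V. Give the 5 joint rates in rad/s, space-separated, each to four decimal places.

-0.4240 -0.8780 0.1370 -0.2480 -0.9060

o_n = [1.8805, 1.8474, -0.0634]
J₁: ẑ×o_n = [-1.8474, 1.8805, 0.0000], ω = ẑ
J2: z=[-0.4848, 0.8746, 0.0000] o=[0.6122, 0.3394, 0.0000] → [-0.0554, -0.0307, -1.8403, -0.4848, 0.8746, 0.0000]
J3: z=[-0.4848, 0.8746, 0.0000] o=[1.1103, 0.6155, -0.2186] → [0.1357, 0.0752, -1.2709, -0.4848, 0.8746, 0.0000]
J4: z=[-0.4848, 0.8746, 0.0000] o=[1.3054, 1.3067, 0.0853] → [-0.1300, -0.0721, -0.7651, -0.4848, 0.8746, 0.0000]
J5: z=[0.5141, 0.2850, -0.8090] o=[1.7158, 1.5342, 0.4262] → [0.1139, 0.1184, 0.1141, 0.5141, 0.2850, -0.8090]
q̇ = J⁺·V = [-0.4240, -0.8780, 0.1370, -0.2480, -0.9060]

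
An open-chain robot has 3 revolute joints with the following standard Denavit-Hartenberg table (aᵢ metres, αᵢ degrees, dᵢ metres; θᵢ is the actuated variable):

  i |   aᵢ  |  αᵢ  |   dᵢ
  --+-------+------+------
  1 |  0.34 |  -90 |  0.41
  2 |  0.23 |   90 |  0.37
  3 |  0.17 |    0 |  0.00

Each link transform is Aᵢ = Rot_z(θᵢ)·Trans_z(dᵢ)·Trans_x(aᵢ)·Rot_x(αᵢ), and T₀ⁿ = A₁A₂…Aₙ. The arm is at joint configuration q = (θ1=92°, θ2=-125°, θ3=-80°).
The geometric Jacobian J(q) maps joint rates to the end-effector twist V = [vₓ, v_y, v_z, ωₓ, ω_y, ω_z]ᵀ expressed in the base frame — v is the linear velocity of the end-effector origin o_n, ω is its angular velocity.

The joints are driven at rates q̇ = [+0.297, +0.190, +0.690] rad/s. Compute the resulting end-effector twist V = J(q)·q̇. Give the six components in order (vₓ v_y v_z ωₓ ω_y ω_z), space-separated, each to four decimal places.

o_n = [-0.2091, 0.1840, 0.6226]
J₁: ẑ×o_n = [-0.1840, -0.2091, 0.0000], ω = ẑ
J2: z=[-0.9994, -0.0349, 0.0000] o=[-0.0119, 0.3398, 0.4100] → [-0.0074, 0.2125, 0.1489, -0.9994, -0.0349, 0.0000]
J3: z=[0.0286, -0.8187, -0.5736] o=[-0.3770, 0.1950, 0.5984] → [-0.0262, -0.0970, 0.1371, 0.0286, -0.8187, -0.5736]
V = J·q̇ = [-0.0741, -0.0887, 0.1229, -0.1702, -0.5715, -0.0988]

-0.0741 -0.0887 0.1229 -0.1702 -0.5715 -0.0988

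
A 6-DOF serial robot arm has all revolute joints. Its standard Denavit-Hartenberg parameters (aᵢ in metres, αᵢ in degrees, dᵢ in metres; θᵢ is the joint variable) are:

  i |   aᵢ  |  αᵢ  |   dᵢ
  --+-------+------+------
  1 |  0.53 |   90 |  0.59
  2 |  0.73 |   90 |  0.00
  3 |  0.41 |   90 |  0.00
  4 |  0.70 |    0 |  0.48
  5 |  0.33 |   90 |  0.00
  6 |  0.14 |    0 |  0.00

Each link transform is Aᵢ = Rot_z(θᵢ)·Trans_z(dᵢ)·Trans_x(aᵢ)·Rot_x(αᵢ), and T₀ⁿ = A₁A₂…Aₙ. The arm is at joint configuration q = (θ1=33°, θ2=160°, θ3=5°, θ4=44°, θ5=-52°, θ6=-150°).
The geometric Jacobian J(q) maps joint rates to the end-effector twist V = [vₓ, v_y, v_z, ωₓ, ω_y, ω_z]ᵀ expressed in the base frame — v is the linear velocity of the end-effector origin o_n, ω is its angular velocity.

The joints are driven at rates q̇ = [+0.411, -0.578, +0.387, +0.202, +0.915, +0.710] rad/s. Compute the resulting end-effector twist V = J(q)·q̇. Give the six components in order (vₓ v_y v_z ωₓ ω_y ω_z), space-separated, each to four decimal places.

0.9615 -0.5378 1.2707 -1.0154 1.3669 0.1136

o_n = [-1.0766, -0.3286, 1.6632]
J₁: ẑ×o_n = [0.3286, -1.0766, 0.0000], ω = ẑ
J2: z=[0.5446, -0.8387, 0.0000] o=[0.4445, 0.2887, 0.5900] → [-0.9001, -0.5845, -1.6119, 0.5446, -0.8387, 0.0000]
J3: z=[0.2868, 0.1863, 0.9397] o=[-0.1308, -0.0850, 0.8397] → [0.3823, -1.1250, 0.1063, 0.2868, 0.1863, 0.9397]
J4: z=[-0.6113, 0.7909, 0.0298] o=[-0.4332, -0.3240, 0.9794] → [0.5410, 0.3988, 0.5116, -0.6113, 0.7909, 0.0298]
J5: z=[-0.6113, 0.7909, 0.0298] o=[-0.9586, -0.1473, 1.6222] → [0.0379, 0.0216, 0.2042, -0.6113, 0.7909, 0.0298]
J6: z=[-0.1814, -0.1033, -0.9780] o=[-1.2128, -0.3463, 1.6904] → [0.0202, -0.1381, 0.0108, -0.1814, -0.1033, -0.9780]
V = J·q̇ = [0.9615, -0.5378, 1.2707, -1.0154, 1.3669, 0.1136]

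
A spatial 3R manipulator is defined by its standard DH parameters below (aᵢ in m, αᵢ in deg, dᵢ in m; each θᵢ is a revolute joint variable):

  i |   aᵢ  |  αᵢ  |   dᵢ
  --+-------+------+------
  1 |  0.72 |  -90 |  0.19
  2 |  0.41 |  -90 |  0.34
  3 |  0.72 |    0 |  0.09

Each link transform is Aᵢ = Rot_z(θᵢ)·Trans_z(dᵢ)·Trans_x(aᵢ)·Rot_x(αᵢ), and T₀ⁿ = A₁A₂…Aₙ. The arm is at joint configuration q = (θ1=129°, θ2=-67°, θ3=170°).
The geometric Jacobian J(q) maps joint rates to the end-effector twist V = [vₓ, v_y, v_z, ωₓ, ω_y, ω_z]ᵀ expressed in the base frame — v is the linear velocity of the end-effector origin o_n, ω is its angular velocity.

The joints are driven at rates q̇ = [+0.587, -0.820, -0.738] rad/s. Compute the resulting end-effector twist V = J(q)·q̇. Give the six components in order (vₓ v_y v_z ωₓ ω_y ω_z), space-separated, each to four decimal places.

o_n = [-0.5988, 0.3978, -0.1205]
J₁: ẑ×o_n = [-0.3978, -0.5988, 0.0000], ω = ẑ
J2: z=[-0.7771, -0.6293, 0.0000] o=[-0.4531, 0.5595, 0.1900] → [0.1954, -0.2413, 0.0340, -0.7771, -0.6293, 0.0000]
J3: z=[-0.5793, 0.7154, -0.3907] o=[-0.8182, 0.4701, 0.5674] → [-0.5203, -0.4842, -0.1151, -0.5793, 0.7154, -0.3907]
V = J·q̇ = [-0.0098, 0.2037, 0.0570, 1.0648, -0.0119, 0.8754]

-0.0098 0.2037 0.0570 1.0648 -0.0119 0.8754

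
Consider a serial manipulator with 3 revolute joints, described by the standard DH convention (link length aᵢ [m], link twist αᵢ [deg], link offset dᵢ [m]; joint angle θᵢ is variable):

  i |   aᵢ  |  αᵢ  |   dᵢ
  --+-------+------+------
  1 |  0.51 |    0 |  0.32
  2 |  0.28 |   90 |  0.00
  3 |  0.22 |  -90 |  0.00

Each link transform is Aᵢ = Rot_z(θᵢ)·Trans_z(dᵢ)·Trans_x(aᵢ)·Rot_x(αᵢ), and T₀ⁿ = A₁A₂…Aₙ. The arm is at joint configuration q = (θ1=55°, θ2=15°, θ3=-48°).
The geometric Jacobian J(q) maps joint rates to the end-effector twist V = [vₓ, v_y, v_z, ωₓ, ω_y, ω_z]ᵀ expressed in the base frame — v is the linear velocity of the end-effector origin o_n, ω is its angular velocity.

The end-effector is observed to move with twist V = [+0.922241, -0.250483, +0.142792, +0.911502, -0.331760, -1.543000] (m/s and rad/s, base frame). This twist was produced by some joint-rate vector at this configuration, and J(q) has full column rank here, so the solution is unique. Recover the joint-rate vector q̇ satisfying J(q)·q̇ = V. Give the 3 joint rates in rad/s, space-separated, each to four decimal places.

-0.5950 -0.9480 0.9700

o_n = [0.4386, 0.8192, 0.1565]
J₁: ẑ×o_n = [-0.8192, 0.4386, 0.0000], ω = ẑ
J2: z=[0.0000, 0.0000, 1.0000] o=[0.2925, 0.4178, 0.3200] → [-0.4014, 0.1461, 0.0000, 0.0000, 0.0000, 1.0000]
J3: z=[0.9397, -0.3420, 0.0000] o=[0.3883, 0.6809, 0.3200] → [0.0559, 0.1536, 0.1472, 0.9397, -0.3420, 0.0000]
q̇ = J⁺·V = [-0.5950, -0.9480, 0.9700]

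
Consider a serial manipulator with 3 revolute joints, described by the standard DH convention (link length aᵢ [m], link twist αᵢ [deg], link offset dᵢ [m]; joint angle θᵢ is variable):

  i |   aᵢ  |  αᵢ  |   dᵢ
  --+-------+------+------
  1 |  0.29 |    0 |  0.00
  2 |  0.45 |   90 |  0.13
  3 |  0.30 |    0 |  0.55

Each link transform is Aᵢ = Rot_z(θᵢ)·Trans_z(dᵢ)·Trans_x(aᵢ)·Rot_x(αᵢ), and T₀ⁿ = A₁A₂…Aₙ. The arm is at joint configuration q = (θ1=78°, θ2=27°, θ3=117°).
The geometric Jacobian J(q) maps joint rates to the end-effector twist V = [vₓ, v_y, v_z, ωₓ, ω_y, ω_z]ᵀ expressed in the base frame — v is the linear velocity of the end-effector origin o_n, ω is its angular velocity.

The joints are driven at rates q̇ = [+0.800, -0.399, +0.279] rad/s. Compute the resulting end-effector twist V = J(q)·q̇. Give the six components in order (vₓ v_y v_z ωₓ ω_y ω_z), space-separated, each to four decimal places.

o_n = [0.5103, 0.7291, 0.3973]
J₁: ẑ×o_n = [-0.7291, 0.5103, 0.0000], ω = ẑ
J2: z=[0.0000, 0.0000, 1.0000] o=[0.0603, 0.2837, 0.0000] → [-0.4455, 0.4500, 0.0000, 0.0000, 0.0000, 1.0000]
J3: z=[0.9659, 0.2588, 0.0000] o=[-0.0562, 0.7183, 0.1300] → [0.0692, -0.2582, -0.1362, 0.9659, 0.2588, 0.0000]
V = J·q̇ = [-0.3863, 0.1567, -0.0380, 0.2695, 0.0722, 0.4010]

-0.3863 0.1567 -0.0380 0.2695 0.0722 0.4010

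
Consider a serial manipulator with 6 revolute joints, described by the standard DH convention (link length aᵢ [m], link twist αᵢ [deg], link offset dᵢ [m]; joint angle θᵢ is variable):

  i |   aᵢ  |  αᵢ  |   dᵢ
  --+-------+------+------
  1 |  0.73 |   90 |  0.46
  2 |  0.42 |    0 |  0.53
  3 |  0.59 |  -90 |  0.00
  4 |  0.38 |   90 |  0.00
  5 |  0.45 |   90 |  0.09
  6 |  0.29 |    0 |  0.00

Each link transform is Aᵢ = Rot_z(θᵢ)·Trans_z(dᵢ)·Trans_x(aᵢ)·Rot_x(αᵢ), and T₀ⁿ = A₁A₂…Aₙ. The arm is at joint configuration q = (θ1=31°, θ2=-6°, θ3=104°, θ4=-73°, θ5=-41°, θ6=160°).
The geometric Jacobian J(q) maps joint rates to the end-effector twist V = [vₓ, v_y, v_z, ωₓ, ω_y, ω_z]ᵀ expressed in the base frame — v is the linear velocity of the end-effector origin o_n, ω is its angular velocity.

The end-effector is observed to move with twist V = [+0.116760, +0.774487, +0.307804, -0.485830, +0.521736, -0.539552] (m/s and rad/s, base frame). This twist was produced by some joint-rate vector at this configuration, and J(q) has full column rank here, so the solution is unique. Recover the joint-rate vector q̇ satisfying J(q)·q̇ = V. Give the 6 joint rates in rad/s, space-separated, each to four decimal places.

o_n = [1.5705, -0.3126, 0.9862]
J₁: ẑ×o_n = [0.3126, 1.5705, -0.0000], ω = ẑ
J2: z=[0.5150, -0.8572, 0.0000] o=[0.6257, 0.3760, 0.4600] → [-0.4510, -0.2710, 0.4552, 0.5150, -0.8572, 0.0000]
J3: z=[0.5150, -0.8572, 0.0000] o=[1.2567, 0.1368, 0.4161] → [-0.4887, -0.2936, 0.0375, 0.5150, -0.8572, 0.0000]
J4: z=[-0.8488, -0.5100, -0.1392] o=[1.1864, 0.0945, 1.0004] → [-0.0494, -0.0655, 0.5415, -0.8488, -0.5100, -0.1392]
J5: z=[0.2647, -0.1821, -0.9470] o=[1.3603, -0.2249, 1.1104] → [-0.0604, -0.1662, 0.0151, 0.2647, -0.1821, -0.9470]
J6: z=[0.3404, 0.9365, -0.0849] o=[1.7901, -0.3763, 1.1646] → [-0.1616, 0.0794, 0.2273, 0.3404, 0.9365, -0.0849]
q̇ = J⁺·V = [0.5140, -0.8760, 0.4250, 0.9080, 0.9060, 0.8150]

0.5140 -0.8760 0.4250 0.9080 0.9060 0.8150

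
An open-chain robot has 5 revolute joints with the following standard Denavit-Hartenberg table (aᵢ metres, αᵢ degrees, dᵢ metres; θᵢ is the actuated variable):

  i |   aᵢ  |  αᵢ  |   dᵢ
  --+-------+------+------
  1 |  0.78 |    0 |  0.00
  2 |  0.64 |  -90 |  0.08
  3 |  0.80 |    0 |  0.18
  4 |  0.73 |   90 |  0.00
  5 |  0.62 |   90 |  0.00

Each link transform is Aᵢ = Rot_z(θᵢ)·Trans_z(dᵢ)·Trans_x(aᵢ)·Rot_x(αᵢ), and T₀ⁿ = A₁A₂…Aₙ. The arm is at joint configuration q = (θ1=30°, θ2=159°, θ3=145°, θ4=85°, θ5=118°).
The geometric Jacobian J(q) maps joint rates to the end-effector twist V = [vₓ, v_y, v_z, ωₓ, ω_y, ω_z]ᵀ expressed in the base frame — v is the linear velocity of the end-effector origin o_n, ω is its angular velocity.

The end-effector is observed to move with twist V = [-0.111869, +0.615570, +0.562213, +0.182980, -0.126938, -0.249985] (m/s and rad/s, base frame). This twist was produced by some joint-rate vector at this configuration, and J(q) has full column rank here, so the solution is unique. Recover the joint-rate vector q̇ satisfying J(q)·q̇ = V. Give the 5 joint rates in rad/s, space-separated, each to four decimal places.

0.8220 -0.9370 0.9260 -0.7720 0.2100

o_n = [1.0831, -0.2819, -0.0426]
J₁: ẑ×o_n = [0.2819, 1.0831, -0.0000], ω = ẑ
J2: z=[0.0000, 0.0000, 1.0000] o=[0.6755, 0.3900, 0.0000] → [0.6719, 0.4076, -0.0000, 0.0000, 0.0000, 1.0000]
J3: z=[0.1564, -0.9877, 0.0000] o=[0.0434, 0.2899, 0.0800] → [0.1211, 0.0192, 0.9375, 0.1564, -0.9877, 0.0000]
J4: z=[0.1564, -0.9877, 0.0000] o=[0.7188, 0.2146, -0.3789] → [-0.3321, -0.0526, 0.2821, 0.1564, -0.9877, 0.0000]
J5: z=[0.7566, 0.1198, -0.6428] o=[1.1822, 0.2880, 0.1804] → [-0.3931, 0.2324, -0.4194, 0.7566, 0.1198, -0.6428]
q̇ = J⁺·V = [0.8220, -0.9370, 0.9260, -0.7720, 0.2100]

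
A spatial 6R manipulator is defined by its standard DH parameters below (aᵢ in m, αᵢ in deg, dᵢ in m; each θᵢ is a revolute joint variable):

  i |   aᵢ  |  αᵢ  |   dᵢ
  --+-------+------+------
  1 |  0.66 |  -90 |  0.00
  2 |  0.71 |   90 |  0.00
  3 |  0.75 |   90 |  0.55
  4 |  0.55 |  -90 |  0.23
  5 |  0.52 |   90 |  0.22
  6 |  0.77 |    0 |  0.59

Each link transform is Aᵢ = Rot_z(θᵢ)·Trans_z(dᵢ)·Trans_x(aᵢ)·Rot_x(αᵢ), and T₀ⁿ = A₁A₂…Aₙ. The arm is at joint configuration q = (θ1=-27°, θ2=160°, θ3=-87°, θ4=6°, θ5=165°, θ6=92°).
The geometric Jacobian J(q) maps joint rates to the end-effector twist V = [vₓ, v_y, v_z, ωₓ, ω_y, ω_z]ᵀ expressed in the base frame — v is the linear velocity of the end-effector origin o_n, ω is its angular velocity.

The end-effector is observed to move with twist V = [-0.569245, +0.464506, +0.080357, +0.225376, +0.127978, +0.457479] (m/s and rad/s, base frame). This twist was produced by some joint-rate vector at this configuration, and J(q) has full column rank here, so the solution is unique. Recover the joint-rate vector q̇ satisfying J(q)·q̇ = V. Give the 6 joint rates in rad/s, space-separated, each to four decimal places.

0.0730 0.3990 0.0700 0.7510 -0.3980 0.4930

o_n = [-0.3449, -0.7738, -1.8820]
J₁: ẑ×o_n = [0.7738, -0.3449, 0.0000], ω = ẑ
J2: z=[0.4540, 0.8910, 0.0000] o=[0.5881, -0.2996, 0.0000] → [-1.6768, 0.8544, 0.6160, 0.4540, 0.8910, 0.0000]
J3: z=[0.3047, -0.1553, -0.9397] o=[-0.0064, 0.0033, -0.2428] → [-0.4757, 0.8176, -0.2894, 0.3047, -0.1553, -0.9397]
J4: z=[0.8124, -0.4727, 0.3416] o=[-0.2117, -0.7327, -0.7731] → [0.5381, 0.8553, -0.0963, 0.8124, -0.4727, 0.3416]
J5: z=[0.3550, -0.0637, -0.9327] o=[-0.2793, -1.3249, -0.7583] → [0.5856, 0.4601, 0.1915, 0.3550, -0.0637, -0.9327]
J6: z=[-0.9044, 0.2291, -0.3599] o=[-0.0781, -0.8338, -0.9512] → [-0.1916, -0.7457, 0.0068, -0.9044, 0.2291, -0.3599]
q̇ = J⁺·V = [0.0730, 0.3990, 0.0700, 0.7510, -0.3980, 0.4930]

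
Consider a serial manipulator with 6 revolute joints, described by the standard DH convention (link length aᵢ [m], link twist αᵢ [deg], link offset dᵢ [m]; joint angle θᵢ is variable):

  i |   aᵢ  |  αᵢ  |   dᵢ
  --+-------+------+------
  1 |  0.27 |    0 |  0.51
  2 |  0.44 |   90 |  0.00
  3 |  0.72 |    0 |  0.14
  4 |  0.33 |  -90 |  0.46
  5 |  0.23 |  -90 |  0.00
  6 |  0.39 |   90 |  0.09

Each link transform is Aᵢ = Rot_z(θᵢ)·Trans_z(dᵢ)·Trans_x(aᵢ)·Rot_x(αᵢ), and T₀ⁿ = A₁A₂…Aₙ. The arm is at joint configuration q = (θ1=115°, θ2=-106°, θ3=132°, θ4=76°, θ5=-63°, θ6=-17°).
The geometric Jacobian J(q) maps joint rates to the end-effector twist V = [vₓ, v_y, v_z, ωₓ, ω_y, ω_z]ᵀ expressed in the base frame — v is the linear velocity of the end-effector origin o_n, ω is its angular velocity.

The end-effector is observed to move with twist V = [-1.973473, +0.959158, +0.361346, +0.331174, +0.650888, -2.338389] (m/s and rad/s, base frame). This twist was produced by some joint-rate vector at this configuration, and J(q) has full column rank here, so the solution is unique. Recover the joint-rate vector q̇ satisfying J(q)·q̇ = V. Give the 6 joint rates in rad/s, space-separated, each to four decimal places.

-0.7030 -0.7490 -0.5460 -0.0260 0.9840 0.0420

o_n = [-0.5274, -0.9308, 0.6233]
J₁: ẑ×o_n = [0.9308, -0.5274, 0.0000], ω = ẑ
J2: z=[0.0000, 0.0000, 1.0000] o=[-0.1141, 0.2447, 0.5100] → [1.1755, -0.4133, 0.0000, 0.0000, 0.0000, 1.0000]
J3: z=[0.1564, -0.9877, 0.0000] o=[0.3205, 0.3135, 0.5100] → [-0.1119, -0.0177, -1.0321, 0.1564, -0.9877, 0.0000]
J4: z=[0.1564, -0.9877, 0.0000] o=[-0.1335, 0.0999, 1.0451] → [0.4166, 0.0660, -0.5503, 0.1564, -0.9877, 0.0000]
J5: z=[0.4637, 0.0734, -0.8829] o=[-0.3493, -0.4000, 0.8901] → [-0.4882, 0.2810, -0.2330, 0.4637, 0.0734, -0.8829]
J6: z=[-0.8480, 0.3253, -0.4183] o=[-0.4083, -0.6169, 0.8411] → [-0.2022, -0.1349, 0.3050, -0.8480, 0.3253, -0.4183]
q̇ = J⁺·V = [-0.7030, -0.7490, -0.5460, -0.0260, 0.9840, 0.0420]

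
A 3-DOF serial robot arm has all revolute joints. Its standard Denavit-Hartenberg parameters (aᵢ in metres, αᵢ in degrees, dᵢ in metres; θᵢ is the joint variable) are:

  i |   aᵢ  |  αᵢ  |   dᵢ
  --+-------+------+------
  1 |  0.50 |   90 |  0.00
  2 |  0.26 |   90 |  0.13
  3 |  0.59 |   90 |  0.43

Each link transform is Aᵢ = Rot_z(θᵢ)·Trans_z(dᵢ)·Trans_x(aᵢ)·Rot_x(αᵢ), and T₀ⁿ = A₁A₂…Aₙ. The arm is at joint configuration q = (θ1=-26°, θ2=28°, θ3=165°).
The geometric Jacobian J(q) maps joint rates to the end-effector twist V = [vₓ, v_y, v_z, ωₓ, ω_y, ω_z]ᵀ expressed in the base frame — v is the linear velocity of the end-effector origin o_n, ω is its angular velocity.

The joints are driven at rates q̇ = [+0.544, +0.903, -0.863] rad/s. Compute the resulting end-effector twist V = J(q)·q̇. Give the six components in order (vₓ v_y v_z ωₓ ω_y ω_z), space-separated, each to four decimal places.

0.5556 -0.5590 -0.0029 -0.7600 -0.6340 1.3060

o_n = [0.2610, -0.4418, -0.5252]
J₁: ẑ×o_n = [0.4418, 0.2610, -0.0000], ω = ẑ
J2: z=[-0.4384, -0.8988, 0.0000] o=[0.4494, -0.2192, 0.0000] → [0.4720, -0.2302, -0.0717, -0.4384, -0.8988, 0.0000]
J3: z=[0.4220, -0.2058, -0.8829] o=[0.5987, -0.4367, 0.1221] → [0.1286, 0.5713, -0.0717, 0.4220, -0.2058, -0.8829]
V = J·q̇ = [0.5556, -0.5590, -0.0029, -0.7600, -0.6340, 1.3060]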